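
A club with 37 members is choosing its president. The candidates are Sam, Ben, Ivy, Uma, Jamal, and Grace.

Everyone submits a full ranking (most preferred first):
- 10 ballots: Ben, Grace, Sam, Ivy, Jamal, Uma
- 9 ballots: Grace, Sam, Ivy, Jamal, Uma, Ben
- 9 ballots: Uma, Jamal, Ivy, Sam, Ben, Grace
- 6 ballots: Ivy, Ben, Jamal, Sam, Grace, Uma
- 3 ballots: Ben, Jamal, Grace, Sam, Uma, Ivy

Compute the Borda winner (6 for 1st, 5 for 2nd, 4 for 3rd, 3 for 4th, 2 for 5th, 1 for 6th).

Sam: 10×4 + 9×5 + 9×3 + 6×3 + 3×3 = 139
Ben: 10×6 + 9×1 + 9×2 + 6×5 + 3×6 = 135
Ivy: 10×3 + 9×4 + 9×4 + 6×6 + 3×1 = 141
Uma: 10×1 + 9×2 + 9×6 + 6×1 + 3×2 = 94
Jamal: 10×2 + 9×3 + 9×5 + 6×4 + 3×5 = 131
Grace: 10×5 + 9×6 + 9×1 + 6×2 + 3×4 = 137

Ivy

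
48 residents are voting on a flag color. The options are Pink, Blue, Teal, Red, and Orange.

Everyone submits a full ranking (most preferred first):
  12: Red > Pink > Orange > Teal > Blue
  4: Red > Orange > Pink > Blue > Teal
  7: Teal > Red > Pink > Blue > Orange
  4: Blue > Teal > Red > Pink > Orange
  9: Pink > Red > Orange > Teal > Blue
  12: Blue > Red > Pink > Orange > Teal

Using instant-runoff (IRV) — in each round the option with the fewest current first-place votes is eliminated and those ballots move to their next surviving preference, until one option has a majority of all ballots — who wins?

Round 1: Pink 9, Blue 16, Teal 7, Red 16, Orange 0. Orange eliminated.
Round 2: Pink 9, Blue 16, Teal 7, Red 16. Teal eliminated.
Round 3: Pink 9, Blue 16, Red 23. Pink eliminated.
Round 4: Blue 16, Red 32. Red has a majority (≥25).

Red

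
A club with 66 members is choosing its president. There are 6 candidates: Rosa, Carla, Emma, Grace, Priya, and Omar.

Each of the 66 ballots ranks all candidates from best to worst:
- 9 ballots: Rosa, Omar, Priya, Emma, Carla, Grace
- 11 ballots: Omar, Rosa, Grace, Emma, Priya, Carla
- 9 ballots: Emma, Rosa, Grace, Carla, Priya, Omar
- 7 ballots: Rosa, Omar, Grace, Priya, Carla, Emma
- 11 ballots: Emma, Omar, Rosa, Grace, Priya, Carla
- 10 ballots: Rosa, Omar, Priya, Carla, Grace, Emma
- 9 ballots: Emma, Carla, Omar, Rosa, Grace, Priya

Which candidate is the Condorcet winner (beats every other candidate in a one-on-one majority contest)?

Rosa

Rosa vs Carla: 57–9
Rosa vs Emma: 37–29
Rosa vs Grace: 66–0
Rosa vs Priya: 66–0
Rosa vs Omar: 35–31
Rosa beats every other candidate.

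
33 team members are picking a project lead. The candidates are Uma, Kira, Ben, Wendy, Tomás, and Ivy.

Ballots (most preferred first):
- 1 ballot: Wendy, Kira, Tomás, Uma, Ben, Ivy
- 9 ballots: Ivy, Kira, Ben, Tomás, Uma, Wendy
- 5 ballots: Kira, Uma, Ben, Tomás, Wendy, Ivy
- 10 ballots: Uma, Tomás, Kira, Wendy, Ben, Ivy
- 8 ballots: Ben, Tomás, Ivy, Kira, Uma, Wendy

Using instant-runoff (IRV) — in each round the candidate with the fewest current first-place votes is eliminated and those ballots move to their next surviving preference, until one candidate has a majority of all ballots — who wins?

Ivy

Round 1: Uma 10, Kira 5, Ben 8, Wendy 1, Tomás 0, Ivy 9. Tomás eliminated.
Round 2: Uma 10, Kira 5, Ben 8, Wendy 1, Ivy 9. Wendy eliminated.
Round 3: Uma 10, Kira 6, Ben 8, Ivy 9. Kira eliminated.
Round 4: Uma 16, Ben 8, Ivy 9. Ben eliminated.
Round 5: Uma 16, Ivy 17. Ivy has a majority (≥17).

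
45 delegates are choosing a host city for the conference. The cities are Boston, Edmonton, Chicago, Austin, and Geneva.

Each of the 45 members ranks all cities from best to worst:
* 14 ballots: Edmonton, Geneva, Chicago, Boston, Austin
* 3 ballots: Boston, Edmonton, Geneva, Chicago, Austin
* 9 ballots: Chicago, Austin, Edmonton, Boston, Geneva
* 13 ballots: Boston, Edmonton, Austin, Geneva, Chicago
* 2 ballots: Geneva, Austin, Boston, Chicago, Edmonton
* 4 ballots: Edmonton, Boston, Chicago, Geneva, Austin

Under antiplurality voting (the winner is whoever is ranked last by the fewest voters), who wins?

Boston

Last-place votes: Boston 0, Edmonton 2, Chicago 13, Austin 21, Geneva 9.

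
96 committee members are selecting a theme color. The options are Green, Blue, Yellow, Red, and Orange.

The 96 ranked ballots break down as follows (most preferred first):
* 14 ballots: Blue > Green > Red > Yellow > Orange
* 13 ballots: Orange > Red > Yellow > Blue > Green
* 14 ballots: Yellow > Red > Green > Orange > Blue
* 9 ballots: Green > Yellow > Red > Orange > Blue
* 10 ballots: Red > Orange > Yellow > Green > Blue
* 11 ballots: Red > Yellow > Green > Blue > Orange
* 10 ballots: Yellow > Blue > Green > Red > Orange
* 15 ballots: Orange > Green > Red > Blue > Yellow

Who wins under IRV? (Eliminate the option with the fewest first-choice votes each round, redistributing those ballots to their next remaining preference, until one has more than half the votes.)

Round 1: Green 9, Blue 14, Yellow 24, Red 21, Orange 28. Green eliminated.
Round 2: Blue 14, Yellow 33, Red 21, Orange 28. Blue eliminated.
Round 3: Yellow 33, Red 35, Orange 28. Orange eliminated.
Round 4: Yellow 33, Red 63. Red has a majority (≥49).

Red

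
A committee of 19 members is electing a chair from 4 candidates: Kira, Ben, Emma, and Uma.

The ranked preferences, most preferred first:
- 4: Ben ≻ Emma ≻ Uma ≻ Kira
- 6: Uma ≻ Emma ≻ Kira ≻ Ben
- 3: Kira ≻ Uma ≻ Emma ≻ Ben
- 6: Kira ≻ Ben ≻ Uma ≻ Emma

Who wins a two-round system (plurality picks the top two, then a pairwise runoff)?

Uma

Round 1 first-place votes: Kira 9, Ben 4, Emma 0, Uma 6. Kira and Uma advance.
Runoff: Kira is ranked above Uma on 9 ballots, Uma above Kira on 10.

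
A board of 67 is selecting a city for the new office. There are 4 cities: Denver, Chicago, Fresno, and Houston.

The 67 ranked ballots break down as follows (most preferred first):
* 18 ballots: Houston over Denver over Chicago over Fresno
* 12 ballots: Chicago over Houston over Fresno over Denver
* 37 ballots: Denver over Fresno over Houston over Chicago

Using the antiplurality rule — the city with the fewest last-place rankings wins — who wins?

Last-place votes: Denver 12, Chicago 37, Fresno 18, Houston 0.

Houston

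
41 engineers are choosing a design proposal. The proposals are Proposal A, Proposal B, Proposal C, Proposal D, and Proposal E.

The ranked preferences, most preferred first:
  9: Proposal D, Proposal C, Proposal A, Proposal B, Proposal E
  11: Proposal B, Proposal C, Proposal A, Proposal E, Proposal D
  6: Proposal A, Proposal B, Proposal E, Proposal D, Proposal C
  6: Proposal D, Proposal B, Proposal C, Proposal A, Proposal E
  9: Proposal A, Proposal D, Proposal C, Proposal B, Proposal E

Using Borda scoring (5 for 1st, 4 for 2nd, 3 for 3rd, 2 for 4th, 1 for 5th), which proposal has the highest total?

Proposal A

Proposal A: 9×3 + 11×3 + 6×5 + 6×2 + 9×5 = 147
Proposal B: 9×2 + 11×5 + 6×4 + 6×4 + 9×2 = 139
Proposal C: 9×4 + 11×4 + 6×1 + 6×3 + 9×3 = 131
Proposal D: 9×5 + 11×1 + 6×2 + 6×5 + 9×4 = 134
Proposal E: 9×1 + 11×2 + 6×3 + 6×1 + 9×1 = 64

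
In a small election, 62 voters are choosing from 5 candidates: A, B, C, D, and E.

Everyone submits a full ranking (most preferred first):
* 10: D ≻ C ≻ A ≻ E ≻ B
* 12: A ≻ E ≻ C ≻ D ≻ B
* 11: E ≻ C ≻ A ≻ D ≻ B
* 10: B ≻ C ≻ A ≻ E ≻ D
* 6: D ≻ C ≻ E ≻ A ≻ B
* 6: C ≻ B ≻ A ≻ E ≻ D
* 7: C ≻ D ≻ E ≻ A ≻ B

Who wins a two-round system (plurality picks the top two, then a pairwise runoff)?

C

Round 1 first-place votes: A 12, B 10, C 13, D 16, E 11. D and C advance.
Runoff: D is ranked above C on 16 ballots, C above D on 46.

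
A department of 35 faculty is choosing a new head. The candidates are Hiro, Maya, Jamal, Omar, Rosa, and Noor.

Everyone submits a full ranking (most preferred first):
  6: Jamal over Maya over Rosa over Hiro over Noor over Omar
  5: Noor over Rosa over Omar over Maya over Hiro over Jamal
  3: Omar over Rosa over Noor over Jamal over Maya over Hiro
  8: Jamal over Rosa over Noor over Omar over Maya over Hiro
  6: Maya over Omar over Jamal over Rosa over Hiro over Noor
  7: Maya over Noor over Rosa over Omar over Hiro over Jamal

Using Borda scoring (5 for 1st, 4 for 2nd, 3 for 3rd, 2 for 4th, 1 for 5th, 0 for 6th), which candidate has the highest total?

Hiro: 6×2 + 5×1 + 3×0 + 8×0 + 6×1 + 7×1 = 30
Maya: 6×4 + 5×2 + 3×1 + 8×1 + 6×5 + 7×5 = 110
Jamal: 6×5 + 5×0 + 3×2 + 8×5 + 6×3 + 7×0 = 94
Omar: 6×0 + 5×3 + 3×5 + 8×2 + 6×4 + 7×2 = 84
Rosa: 6×3 + 5×4 + 3×4 + 8×4 + 6×2 + 7×3 = 115
Noor: 6×1 + 5×5 + 3×3 + 8×3 + 6×0 + 7×4 = 92

Rosa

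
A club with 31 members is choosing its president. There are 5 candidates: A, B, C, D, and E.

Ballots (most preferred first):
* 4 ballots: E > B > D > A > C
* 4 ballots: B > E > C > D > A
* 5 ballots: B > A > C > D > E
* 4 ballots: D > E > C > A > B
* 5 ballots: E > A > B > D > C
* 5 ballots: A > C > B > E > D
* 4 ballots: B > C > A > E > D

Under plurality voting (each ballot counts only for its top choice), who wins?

First-place votes: A 5, B 13, C 0, D 4, E 9.

B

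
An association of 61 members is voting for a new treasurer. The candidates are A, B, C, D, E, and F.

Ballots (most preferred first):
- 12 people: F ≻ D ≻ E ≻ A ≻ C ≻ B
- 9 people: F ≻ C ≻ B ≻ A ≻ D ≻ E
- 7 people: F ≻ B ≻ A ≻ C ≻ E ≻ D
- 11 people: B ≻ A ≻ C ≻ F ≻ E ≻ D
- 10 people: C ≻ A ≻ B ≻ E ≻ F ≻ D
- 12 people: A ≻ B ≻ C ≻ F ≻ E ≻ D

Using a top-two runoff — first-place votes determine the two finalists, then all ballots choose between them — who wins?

Round 1 first-place votes: A 12, B 11, C 10, D 0, E 0, F 28. F and A advance.
Runoff: F is ranked above A on 28 ballots, A above F on 33.

A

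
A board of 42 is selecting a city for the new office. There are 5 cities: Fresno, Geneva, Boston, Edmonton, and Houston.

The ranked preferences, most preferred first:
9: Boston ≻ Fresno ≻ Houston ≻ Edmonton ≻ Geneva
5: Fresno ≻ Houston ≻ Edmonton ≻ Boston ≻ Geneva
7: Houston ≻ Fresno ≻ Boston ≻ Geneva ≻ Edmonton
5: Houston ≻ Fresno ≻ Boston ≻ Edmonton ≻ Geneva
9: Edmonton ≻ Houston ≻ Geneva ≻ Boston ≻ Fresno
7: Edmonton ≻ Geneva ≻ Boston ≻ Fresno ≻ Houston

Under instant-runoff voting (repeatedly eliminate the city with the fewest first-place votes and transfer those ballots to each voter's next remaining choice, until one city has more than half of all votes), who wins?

Houston

Round 1: Fresno 5, Geneva 0, Boston 9, Edmonton 16, Houston 12. Geneva eliminated.
Round 2: Fresno 5, Boston 9, Edmonton 16, Houston 12. Fresno eliminated.
Round 3: Boston 9, Edmonton 16, Houston 17. Boston eliminated.
Round 4: Edmonton 16, Houston 26. Houston has a majority (≥22).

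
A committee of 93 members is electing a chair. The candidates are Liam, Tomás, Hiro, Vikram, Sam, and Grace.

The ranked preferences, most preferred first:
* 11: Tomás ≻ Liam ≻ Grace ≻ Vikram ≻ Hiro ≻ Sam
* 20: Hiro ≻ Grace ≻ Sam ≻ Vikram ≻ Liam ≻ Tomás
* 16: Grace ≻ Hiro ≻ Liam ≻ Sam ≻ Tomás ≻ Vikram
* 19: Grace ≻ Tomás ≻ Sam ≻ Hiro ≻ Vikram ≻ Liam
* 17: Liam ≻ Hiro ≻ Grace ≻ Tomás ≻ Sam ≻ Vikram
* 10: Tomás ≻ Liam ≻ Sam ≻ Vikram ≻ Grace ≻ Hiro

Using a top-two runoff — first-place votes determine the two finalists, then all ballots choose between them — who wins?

Round 1 first-place votes: Liam 17, Tomás 21, Hiro 20, Vikram 0, Sam 0, Grace 35. Grace and Tomás advance.
Runoff: Grace is ranked above Tomás on 72 ballots, Tomás above Grace on 21.

Grace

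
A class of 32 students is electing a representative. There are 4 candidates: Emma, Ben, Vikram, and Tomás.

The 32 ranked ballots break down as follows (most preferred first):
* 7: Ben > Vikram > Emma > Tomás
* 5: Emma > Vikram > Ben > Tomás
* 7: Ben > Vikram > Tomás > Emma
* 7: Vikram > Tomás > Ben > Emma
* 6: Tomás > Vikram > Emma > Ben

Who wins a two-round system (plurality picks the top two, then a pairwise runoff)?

Vikram

Round 1 first-place votes: Emma 5, Ben 14, Vikram 7, Tomás 6. Ben and Vikram advance.
Runoff: Ben is ranked above Vikram on 14 ballots, Vikram above Ben on 18.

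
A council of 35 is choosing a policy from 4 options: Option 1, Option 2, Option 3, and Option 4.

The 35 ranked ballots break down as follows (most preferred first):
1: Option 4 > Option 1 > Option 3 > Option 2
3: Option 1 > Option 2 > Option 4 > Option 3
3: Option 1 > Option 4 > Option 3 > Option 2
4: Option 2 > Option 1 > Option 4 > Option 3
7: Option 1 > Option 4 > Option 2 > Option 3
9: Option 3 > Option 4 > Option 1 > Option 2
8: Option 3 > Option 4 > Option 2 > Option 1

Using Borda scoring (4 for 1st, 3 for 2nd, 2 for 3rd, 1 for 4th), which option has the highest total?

Option 1: 1×3 + 3×4 + 3×4 + 4×3 + 7×4 + 9×2 + 8×1 = 93
Option 2: 1×1 + 3×3 + 3×1 + 4×4 + 7×2 + 9×1 + 8×2 = 68
Option 3: 1×2 + 3×1 + 3×2 + 4×1 + 7×1 + 9×4 + 8×4 = 90
Option 4: 1×4 + 3×2 + 3×3 + 4×2 + 7×3 + 9×3 + 8×3 = 99

Option 4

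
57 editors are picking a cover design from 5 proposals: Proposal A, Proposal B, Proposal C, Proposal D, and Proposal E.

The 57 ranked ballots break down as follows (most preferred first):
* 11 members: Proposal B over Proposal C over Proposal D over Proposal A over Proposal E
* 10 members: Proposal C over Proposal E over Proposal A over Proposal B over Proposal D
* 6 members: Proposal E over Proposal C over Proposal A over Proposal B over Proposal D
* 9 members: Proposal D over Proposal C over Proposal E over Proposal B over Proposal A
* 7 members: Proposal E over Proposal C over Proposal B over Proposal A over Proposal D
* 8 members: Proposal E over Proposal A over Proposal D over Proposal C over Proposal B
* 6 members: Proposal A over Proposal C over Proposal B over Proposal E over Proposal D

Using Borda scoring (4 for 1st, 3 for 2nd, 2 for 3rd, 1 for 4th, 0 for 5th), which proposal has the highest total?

Proposal A: 11×1 + 10×2 + 6×2 + 9×0 + 7×1 + 8×3 + 6×4 = 98
Proposal B: 11×4 + 10×1 + 6×1 + 9×1 + 7×2 + 8×0 + 6×2 = 95
Proposal C: 11×3 + 10×4 + 6×3 + 9×3 + 7×3 + 8×1 + 6×3 = 165
Proposal D: 11×2 + 10×0 + 6×0 + 9×4 + 7×0 + 8×2 + 6×0 = 74
Proposal E: 11×0 + 10×3 + 6×4 + 9×2 + 7×4 + 8×4 + 6×1 = 138

Proposal C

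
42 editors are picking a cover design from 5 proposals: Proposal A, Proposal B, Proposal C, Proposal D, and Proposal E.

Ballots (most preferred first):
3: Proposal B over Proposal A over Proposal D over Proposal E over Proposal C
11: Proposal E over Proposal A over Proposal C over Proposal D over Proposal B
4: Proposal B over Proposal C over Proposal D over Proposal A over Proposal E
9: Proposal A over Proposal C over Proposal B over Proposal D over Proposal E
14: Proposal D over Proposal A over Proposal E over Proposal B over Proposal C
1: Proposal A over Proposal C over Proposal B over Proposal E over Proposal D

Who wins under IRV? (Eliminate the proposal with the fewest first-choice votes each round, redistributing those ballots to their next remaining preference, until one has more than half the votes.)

Proposal A

Round 1: Proposal A 10, Proposal B 7, Proposal C 0, Proposal D 14, Proposal E 11. Proposal C eliminated.
Round 2: Proposal A 10, Proposal B 7, Proposal D 14, Proposal E 11. Proposal B eliminated.
Round 3: Proposal A 13, Proposal D 18, Proposal E 11. Proposal E eliminated.
Round 4: Proposal A 24, Proposal D 18. Proposal A has a majority (≥22).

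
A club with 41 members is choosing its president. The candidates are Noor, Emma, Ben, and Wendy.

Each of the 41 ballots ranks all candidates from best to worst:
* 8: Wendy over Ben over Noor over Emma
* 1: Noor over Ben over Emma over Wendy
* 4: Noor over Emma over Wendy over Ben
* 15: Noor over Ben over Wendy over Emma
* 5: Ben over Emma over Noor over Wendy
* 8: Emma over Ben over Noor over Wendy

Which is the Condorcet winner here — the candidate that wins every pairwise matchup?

Ben

Ben vs Noor: 21–20
Ben vs Emma: 29–12
Ben vs Wendy: 29–12
Ben beats every other candidate.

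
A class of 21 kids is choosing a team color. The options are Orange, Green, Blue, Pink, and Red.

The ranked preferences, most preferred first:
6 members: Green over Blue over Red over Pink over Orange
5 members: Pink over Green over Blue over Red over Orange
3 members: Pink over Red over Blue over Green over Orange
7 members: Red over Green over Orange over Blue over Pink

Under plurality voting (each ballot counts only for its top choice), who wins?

First-place votes: Orange 0, Green 6, Blue 0, Pink 8, Red 7.

Pink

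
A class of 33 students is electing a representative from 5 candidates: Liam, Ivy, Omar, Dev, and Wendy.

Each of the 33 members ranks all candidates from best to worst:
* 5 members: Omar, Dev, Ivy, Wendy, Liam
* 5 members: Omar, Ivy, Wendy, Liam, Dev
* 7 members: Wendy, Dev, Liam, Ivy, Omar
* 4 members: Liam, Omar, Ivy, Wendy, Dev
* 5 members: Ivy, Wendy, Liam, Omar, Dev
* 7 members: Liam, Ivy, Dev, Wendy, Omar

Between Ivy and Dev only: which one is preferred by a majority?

Ivy is ranked above Dev on 21 ballots; Dev above Ivy on 12.

Ivy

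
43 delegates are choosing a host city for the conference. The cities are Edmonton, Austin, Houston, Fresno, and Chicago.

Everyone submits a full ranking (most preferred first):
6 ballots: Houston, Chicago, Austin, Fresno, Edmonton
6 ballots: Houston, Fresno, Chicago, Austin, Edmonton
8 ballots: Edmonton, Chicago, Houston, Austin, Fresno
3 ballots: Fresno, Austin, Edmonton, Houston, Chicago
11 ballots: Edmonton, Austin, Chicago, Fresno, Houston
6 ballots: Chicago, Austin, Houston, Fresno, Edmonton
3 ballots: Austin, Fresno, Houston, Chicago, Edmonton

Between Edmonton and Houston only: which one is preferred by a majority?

Edmonton

Edmonton is ranked above Houston on 22 ballots; Houston above Edmonton on 21.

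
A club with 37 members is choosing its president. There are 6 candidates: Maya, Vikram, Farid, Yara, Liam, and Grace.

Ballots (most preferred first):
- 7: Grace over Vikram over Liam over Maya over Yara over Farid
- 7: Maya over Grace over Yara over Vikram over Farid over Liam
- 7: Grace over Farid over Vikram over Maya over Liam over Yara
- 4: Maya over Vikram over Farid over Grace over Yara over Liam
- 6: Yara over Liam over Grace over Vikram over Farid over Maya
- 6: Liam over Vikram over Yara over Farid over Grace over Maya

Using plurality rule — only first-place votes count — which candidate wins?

Grace

First-place votes: Maya 11, Vikram 0, Farid 0, Yara 6, Liam 6, Grace 14.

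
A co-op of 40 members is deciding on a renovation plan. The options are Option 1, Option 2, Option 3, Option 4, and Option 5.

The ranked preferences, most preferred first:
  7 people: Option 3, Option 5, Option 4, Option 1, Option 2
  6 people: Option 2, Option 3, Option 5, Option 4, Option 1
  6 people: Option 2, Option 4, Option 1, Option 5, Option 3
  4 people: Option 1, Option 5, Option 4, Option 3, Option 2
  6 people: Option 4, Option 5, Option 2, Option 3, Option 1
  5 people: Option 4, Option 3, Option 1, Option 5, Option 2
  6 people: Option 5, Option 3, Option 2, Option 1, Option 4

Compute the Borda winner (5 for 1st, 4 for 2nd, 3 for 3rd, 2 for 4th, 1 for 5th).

Option 1: 7×2 + 6×1 + 6×3 + 4×5 + 6×1 + 5×3 + 6×2 = 91
Option 2: 7×1 + 6×5 + 6×5 + 4×1 + 6×3 + 5×1 + 6×3 = 112
Option 3: 7×5 + 6×4 + 6×1 + 4×2 + 6×2 + 5×4 + 6×4 = 129
Option 4: 7×3 + 6×2 + 6×4 + 4×3 + 6×5 + 5×5 + 6×1 = 130
Option 5: 7×4 + 6×3 + 6×2 + 4×4 + 6×4 + 5×2 + 6×5 = 138

Option 5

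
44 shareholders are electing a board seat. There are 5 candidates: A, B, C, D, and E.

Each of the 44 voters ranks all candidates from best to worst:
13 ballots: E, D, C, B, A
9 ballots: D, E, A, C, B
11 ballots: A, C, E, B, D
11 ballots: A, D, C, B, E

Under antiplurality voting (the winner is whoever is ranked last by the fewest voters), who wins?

C

Last-place votes: A 13, B 9, C 0, D 11, E 11.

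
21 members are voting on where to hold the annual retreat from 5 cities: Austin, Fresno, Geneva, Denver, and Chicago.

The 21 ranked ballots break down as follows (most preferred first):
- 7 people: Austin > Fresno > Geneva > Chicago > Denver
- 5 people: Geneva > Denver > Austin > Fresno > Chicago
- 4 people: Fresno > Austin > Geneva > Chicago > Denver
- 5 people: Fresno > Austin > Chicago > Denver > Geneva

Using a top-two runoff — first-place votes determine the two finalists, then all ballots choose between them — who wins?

Round 1 first-place votes: Austin 7, Fresno 9, Geneva 5, Denver 0, Chicago 0. Fresno and Austin advance.
Runoff: Fresno is ranked above Austin on 9 ballots, Austin above Fresno on 12.

Austin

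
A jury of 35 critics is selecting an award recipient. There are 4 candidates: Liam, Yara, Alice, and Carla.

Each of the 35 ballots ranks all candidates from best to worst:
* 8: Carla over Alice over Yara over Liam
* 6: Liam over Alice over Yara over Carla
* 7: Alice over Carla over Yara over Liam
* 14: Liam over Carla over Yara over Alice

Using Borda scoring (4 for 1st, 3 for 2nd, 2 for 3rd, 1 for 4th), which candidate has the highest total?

Carla

Liam: 8×1 + 6×4 + 7×1 + 14×4 = 95
Yara: 8×2 + 6×2 + 7×2 + 14×2 = 70
Alice: 8×3 + 6×3 + 7×4 + 14×1 = 84
Carla: 8×4 + 6×1 + 7×3 + 14×3 = 101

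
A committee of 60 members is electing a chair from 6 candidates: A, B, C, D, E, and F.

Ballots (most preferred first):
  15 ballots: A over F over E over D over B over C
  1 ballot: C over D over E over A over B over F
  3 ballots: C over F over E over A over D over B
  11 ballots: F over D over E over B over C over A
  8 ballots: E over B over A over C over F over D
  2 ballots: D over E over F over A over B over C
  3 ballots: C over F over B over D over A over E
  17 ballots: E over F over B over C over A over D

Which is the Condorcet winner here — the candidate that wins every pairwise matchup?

F vs A: 36–24
F vs B: 51–9
F vs C: 45–15
F vs D: 57–3
F vs E: 32–28
F beats every other candidate.

F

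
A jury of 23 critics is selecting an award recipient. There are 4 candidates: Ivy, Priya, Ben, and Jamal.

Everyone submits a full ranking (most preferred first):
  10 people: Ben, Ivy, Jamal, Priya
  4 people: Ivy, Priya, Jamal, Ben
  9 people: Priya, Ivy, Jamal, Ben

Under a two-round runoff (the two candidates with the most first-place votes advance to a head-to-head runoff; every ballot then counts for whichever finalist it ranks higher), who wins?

Priya

Round 1 first-place votes: Ivy 4, Priya 9, Ben 10, Jamal 0. Ben and Priya advance.
Runoff: Ben is ranked above Priya on 10 ballots, Priya above Ben on 13.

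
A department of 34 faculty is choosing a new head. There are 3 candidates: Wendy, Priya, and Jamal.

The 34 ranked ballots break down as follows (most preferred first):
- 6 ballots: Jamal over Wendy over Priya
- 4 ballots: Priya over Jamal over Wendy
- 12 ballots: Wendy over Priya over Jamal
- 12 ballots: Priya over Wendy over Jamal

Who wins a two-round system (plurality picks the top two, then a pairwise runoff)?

Wendy

Round 1 first-place votes: Wendy 12, Priya 16, Jamal 6. Priya and Wendy advance.
Runoff: Priya is ranked above Wendy on 16 ballots, Wendy above Priya on 18.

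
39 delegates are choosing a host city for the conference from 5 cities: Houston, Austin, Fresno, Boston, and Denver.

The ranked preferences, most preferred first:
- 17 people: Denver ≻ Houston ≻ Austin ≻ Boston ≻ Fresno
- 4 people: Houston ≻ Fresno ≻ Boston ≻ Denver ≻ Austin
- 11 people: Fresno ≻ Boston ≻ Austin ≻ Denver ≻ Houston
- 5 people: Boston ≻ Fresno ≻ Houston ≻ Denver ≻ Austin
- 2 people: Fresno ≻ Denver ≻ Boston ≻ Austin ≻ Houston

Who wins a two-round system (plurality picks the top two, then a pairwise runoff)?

Fresno

Round 1 first-place votes: Houston 4, Austin 0, Fresno 13, Boston 5, Denver 17. Denver and Fresno advance.
Runoff: Denver is ranked above Fresno on 17 ballots, Fresno above Denver on 22.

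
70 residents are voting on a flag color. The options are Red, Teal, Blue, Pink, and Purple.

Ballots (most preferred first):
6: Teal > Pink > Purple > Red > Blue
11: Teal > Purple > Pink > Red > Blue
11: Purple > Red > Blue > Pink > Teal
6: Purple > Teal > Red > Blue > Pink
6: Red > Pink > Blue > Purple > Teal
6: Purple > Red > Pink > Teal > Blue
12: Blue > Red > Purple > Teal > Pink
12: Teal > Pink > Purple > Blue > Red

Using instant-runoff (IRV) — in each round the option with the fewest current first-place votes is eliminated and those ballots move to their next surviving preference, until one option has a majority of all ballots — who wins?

Round 1: Red 6, Teal 29, Blue 12, Pink 0, Purple 23. Pink eliminated.
Round 2: Red 6, Teal 29, Blue 12, Purple 23. Red eliminated.
Round 3: Teal 29, Blue 18, Purple 23. Blue eliminated.
Round 4: Teal 29, Purple 41. Purple has a majority (≥36).

Purple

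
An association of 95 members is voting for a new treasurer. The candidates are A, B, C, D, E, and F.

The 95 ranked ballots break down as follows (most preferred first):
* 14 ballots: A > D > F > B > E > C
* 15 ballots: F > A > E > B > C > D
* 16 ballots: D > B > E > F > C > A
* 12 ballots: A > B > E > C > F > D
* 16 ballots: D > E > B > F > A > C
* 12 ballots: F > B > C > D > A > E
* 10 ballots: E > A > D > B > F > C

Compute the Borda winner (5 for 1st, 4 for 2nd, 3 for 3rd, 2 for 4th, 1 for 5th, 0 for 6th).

A: 14×5 + 15×4 + 16×0 + 12×5 + 16×1 + 12×1 + 10×4 = 258
B: 14×2 + 15×2 + 16×4 + 12×4 + 16×3 + 12×4 + 10×2 = 286
C: 14×0 + 15×1 + 16×1 + 12×2 + 16×0 + 12×3 + 10×0 = 91
D: 14×4 + 15×0 + 16×5 + 12×0 + 16×5 + 12×2 + 10×3 = 270
E: 14×1 + 15×3 + 16×3 + 12×3 + 16×4 + 12×0 + 10×5 = 257
F: 14×3 + 15×5 + 16×2 + 12×1 + 16×2 + 12×5 + 10×1 = 263

B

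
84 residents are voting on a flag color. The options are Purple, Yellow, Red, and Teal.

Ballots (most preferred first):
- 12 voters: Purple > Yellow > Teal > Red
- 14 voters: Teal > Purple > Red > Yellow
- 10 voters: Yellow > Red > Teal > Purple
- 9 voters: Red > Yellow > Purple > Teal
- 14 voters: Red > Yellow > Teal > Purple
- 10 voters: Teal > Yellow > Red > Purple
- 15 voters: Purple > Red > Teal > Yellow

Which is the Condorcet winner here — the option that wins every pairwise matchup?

Red

Red vs Purple: 43–41
Red vs Yellow: 52–32
Red vs Teal: 48–36
Red beats every other option.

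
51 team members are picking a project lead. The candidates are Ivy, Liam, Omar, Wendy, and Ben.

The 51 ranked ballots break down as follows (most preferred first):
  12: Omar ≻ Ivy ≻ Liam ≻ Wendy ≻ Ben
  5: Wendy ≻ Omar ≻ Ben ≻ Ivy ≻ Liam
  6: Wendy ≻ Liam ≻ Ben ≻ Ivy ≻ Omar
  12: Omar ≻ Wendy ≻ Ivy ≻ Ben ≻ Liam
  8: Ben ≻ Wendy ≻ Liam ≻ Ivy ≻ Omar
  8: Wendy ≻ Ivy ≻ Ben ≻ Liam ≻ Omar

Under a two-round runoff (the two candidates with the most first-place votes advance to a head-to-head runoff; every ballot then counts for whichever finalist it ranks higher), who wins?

Round 1 first-place votes: Ivy 0, Liam 0, Omar 24, Wendy 19, Ben 8. Omar and Wendy advance.
Runoff: Omar is ranked above Wendy on 24 ballots, Wendy above Omar on 27.

Wendy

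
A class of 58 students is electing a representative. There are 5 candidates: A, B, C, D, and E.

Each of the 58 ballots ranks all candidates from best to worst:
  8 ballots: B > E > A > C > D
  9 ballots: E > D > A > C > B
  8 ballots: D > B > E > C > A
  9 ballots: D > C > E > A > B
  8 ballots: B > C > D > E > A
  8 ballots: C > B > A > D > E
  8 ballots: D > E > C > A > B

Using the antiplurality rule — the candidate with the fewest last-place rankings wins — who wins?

Last-place votes: A 16, B 26, C 0, D 8, E 8.

C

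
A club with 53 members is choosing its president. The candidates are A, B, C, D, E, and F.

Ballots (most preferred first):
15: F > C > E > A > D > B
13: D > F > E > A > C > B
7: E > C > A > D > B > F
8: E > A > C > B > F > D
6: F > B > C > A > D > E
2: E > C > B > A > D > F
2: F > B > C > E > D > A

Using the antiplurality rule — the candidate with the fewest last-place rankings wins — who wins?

Last-place votes: A 2, B 28, C 0, D 8, E 6, F 9.

C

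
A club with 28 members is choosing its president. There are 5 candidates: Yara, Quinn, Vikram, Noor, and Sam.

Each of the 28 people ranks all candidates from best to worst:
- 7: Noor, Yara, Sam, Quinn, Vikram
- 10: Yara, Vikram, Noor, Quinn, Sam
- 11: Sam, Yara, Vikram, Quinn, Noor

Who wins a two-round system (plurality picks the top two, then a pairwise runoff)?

Round 1 first-place votes: Yara 10, Quinn 0, Vikram 0, Noor 7, Sam 11. Sam and Yara advance.
Runoff: Sam is ranked above Yara on 11 ballots, Yara above Sam on 17.

Yara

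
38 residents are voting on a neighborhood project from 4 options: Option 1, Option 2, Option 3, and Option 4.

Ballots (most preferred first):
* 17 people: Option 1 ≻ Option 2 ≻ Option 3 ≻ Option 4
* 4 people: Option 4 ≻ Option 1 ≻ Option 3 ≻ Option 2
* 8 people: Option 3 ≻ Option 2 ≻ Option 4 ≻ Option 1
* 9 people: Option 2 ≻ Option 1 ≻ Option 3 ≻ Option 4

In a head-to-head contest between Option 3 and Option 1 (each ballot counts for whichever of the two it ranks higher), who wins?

Option 3 is ranked above Option 1 on 8 ballots; Option 1 above Option 3 on 30.

Option 1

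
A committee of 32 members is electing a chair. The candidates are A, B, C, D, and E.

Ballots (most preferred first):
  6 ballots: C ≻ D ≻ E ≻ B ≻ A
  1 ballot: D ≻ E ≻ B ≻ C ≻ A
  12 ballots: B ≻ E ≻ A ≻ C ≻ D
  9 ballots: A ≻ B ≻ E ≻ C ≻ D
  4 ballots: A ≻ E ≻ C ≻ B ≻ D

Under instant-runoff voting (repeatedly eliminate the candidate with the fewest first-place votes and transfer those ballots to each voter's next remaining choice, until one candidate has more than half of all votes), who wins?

B

Round 1: A 13, B 12, C 6, D 1, E 0. E eliminated.
Round 2: A 13, B 12, C 6, D 1. D eliminated.
Round 3: A 13, B 13, C 6. C eliminated.
Round 4: A 13, B 19. B has a majority (≥17).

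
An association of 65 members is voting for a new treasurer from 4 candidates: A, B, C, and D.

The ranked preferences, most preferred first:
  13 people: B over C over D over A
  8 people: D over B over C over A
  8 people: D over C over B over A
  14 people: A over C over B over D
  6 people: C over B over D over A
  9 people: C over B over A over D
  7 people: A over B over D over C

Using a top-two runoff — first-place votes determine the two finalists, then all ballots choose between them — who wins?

D

Round 1 first-place votes: A 21, B 13, C 15, D 16. A and D advance.
Runoff: A is ranked above D on 30 ballots, D above A on 35.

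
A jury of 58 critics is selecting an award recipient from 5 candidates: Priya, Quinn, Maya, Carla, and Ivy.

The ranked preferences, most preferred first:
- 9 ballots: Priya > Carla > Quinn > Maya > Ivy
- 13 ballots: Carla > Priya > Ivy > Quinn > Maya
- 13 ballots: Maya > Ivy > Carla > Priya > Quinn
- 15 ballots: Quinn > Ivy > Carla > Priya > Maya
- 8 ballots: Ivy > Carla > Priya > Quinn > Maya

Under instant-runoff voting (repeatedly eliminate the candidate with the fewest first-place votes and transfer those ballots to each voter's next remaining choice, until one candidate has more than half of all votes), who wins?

Round 1: Priya 9, Quinn 15, Maya 13, Carla 13, Ivy 8. Ivy eliminated.
Round 2: Priya 9, Quinn 15, Maya 13, Carla 21. Priya eliminated.
Round 3: Quinn 15, Maya 13, Carla 30. Carla has a majority (≥30).

Carla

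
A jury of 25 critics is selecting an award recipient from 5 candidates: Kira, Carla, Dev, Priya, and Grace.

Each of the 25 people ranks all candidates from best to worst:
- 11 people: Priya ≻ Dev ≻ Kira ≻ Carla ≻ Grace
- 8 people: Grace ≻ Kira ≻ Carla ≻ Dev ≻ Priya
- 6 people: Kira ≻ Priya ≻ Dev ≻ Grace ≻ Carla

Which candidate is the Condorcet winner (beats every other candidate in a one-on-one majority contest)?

Kira vs Carla: 25–0
Kira vs Dev: 14–11
Kira vs Priya: 14–11
Kira vs Grace: 17–8
Kira beats every other candidate.

Kira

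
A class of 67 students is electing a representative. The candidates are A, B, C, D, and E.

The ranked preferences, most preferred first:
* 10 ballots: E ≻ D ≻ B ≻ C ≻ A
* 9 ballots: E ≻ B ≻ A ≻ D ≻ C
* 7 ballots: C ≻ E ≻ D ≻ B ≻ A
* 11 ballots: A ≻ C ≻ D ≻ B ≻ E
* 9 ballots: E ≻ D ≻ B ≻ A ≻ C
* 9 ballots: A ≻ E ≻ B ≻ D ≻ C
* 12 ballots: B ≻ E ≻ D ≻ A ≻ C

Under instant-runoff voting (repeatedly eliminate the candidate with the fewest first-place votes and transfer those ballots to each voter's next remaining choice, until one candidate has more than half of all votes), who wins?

E

Round 1: A 20, B 12, C 7, D 0, E 28. D eliminated.
Round 2: A 20, B 12, C 7, E 28. C eliminated.
Round 3: A 20, B 12, E 35. E has a majority (≥34).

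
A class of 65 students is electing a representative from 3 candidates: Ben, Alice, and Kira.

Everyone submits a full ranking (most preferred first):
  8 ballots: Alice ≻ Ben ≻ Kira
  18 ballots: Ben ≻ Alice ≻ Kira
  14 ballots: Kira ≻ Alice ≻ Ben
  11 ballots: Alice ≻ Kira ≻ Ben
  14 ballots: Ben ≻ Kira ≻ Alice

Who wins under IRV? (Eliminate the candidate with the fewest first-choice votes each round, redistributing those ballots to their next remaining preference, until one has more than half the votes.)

Alice

Round 1: Ben 32, Alice 19, Kira 14. Kira eliminated.
Round 2: Ben 32, Alice 33. Alice has a majority (≥33).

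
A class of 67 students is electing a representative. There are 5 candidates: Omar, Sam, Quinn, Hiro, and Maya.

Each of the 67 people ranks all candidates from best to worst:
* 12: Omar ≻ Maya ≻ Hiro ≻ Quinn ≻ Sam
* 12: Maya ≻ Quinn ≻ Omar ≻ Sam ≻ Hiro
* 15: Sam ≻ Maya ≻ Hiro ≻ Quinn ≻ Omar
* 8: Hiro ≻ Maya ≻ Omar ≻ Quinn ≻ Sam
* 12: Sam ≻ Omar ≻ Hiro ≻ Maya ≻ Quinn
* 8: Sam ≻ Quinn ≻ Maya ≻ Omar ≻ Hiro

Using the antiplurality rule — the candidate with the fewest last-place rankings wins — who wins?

Maya

Last-place votes: Omar 15, Sam 20, Quinn 12, Hiro 20, Maya 0.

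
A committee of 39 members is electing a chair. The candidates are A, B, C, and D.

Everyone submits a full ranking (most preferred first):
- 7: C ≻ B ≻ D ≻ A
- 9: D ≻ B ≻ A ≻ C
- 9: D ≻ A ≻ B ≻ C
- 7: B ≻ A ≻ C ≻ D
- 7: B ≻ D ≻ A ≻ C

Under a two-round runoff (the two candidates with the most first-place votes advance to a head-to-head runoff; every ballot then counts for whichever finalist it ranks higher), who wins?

B

Round 1 first-place votes: A 0, B 14, C 7, D 18. D and B advance.
Runoff: D is ranked above B on 18 ballots, B above D on 21.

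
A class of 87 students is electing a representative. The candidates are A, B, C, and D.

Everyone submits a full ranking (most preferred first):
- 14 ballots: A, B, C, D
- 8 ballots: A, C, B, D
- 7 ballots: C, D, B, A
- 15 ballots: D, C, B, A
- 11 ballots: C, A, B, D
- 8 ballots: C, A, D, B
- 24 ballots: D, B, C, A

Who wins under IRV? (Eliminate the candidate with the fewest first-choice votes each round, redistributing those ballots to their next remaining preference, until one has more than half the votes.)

Round 1: A 22, B 0, C 26, D 39. B eliminated.
Round 2: A 22, C 26, D 39. A eliminated.
Round 3: C 48, D 39. C has a majority (≥44).

C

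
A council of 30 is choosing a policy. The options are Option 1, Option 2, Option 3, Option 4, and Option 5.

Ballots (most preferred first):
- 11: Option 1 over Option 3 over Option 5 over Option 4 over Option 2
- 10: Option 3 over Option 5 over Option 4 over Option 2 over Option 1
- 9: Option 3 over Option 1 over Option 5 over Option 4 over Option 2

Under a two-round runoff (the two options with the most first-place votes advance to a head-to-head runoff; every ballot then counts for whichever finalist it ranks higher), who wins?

Round 1 first-place votes: Option 1 11, Option 2 0, Option 3 19, Option 4 0, Option 5 0. Option 3 and Option 1 advance.
Runoff: Option 3 is ranked above Option 1 on 19 ballots, Option 1 above Option 3 on 11.

Option 3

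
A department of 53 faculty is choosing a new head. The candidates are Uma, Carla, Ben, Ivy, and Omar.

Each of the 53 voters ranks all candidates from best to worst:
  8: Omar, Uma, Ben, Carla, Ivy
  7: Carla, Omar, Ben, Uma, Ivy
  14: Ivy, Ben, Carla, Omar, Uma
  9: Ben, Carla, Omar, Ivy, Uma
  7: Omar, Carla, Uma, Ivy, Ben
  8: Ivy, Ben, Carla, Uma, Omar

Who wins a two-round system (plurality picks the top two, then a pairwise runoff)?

Round 1 first-place votes: Uma 0, Carla 7, Ben 9, Ivy 22, Omar 15. Ivy and Omar advance.
Runoff: Ivy is ranked above Omar on 22 ballots, Omar above Ivy on 31.

Omar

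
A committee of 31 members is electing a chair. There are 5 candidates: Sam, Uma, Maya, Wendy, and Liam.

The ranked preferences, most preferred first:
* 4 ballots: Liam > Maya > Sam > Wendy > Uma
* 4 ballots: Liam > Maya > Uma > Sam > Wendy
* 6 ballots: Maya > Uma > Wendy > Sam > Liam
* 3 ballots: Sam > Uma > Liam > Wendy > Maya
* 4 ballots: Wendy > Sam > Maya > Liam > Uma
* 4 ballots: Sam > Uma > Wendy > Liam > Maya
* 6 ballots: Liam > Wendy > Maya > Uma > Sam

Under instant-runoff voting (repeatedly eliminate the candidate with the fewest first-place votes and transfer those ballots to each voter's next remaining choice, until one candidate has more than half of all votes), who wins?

Round 1: Sam 7, Uma 0, Maya 6, Wendy 4, Liam 14. Uma eliminated.
Round 2: Sam 7, Maya 6, Wendy 4, Liam 14. Wendy eliminated.
Round 3: Sam 11, Maya 6, Liam 14. Maya eliminated.
Round 4: Sam 17, Liam 14. Sam has a majority (≥16).

Sam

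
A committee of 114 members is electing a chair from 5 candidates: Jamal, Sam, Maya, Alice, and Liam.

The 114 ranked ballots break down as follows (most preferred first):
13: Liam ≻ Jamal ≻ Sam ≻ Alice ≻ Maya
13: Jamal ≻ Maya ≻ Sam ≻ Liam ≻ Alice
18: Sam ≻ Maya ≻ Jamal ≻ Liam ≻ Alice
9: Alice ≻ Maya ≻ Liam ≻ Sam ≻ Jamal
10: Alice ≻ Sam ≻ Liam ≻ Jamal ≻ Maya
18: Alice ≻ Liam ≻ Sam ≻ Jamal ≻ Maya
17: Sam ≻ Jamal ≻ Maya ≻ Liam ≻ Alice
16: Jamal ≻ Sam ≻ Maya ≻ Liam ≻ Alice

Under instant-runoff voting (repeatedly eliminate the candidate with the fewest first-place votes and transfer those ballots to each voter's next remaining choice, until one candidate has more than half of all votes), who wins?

Jamal

Round 1: Jamal 29, Sam 35, Maya 0, Alice 37, Liam 13. Maya eliminated.
Round 2: Jamal 29, Sam 35, Alice 37, Liam 13. Liam eliminated.
Round 3: Jamal 42, Sam 35, Alice 37. Sam eliminated.
Round 4: Jamal 77, Alice 37. Jamal has a majority (≥58).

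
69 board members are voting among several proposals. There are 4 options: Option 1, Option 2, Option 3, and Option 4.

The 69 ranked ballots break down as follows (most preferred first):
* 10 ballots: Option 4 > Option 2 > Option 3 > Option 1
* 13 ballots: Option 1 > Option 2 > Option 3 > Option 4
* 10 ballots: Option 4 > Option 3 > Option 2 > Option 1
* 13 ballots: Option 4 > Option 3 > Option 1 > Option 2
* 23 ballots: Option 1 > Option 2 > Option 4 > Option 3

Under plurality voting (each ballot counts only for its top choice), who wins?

Option 1

First-place votes: Option 1 36, Option 2 0, Option 3 0, Option 4 33.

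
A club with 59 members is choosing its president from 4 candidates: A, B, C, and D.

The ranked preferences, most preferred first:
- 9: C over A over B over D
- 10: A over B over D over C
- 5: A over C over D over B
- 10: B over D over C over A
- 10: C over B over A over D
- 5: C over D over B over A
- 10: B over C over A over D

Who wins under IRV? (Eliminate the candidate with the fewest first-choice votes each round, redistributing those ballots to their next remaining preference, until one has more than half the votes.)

B

Round 1: A 15, B 20, C 24, D 0. D eliminated.
Round 2: A 15, B 20, C 24. A eliminated.
Round 3: B 30, C 29. B has a majority (≥30).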